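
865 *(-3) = -2595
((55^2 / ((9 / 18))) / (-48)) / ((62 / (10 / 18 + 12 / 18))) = -33275 / 13392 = -2.48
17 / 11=1.55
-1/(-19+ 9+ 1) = 1/9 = 0.11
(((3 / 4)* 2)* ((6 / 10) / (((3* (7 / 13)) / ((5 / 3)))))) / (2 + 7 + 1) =13 / 140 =0.09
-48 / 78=-0.62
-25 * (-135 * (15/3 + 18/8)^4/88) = 2387073375/22528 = 105960.29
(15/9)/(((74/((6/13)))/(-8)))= -40/481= -0.08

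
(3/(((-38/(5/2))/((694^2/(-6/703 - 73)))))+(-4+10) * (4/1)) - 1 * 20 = 13406459/10265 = 1306.04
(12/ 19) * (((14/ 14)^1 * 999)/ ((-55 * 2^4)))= -2997/ 4180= -0.72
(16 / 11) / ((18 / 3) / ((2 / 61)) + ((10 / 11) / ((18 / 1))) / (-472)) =67968 / 8551219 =0.01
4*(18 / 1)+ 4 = 76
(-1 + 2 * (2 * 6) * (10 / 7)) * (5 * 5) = 5825 / 7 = 832.14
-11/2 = -5.50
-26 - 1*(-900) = 874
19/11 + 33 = 34.73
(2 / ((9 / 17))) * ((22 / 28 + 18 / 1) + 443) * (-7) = -36635 / 3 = -12211.67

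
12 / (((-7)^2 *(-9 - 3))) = -1 / 49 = -0.02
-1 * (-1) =1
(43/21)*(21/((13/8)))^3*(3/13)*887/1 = 25835798016/28561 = 904583.10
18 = 18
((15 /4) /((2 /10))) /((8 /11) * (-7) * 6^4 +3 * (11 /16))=-1100 /386951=-0.00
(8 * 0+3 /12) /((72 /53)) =53 /288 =0.18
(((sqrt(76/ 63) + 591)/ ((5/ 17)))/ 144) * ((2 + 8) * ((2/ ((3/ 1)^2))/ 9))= 17 * sqrt(133)/ 30618 + 3349/ 972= 3.45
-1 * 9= -9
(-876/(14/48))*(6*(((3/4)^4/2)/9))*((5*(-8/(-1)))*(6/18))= -29565/7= -4223.57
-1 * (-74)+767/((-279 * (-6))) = 124643/1674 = 74.46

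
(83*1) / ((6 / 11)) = 152.17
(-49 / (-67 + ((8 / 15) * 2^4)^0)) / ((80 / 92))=1127 / 1320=0.85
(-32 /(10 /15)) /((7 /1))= -48 /7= -6.86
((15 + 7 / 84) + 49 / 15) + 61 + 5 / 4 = 403 / 5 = 80.60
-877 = -877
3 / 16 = 0.19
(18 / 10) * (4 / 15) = 12 / 25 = 0.48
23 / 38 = 0.61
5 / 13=0.38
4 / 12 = 1 / 3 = 0.33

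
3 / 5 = 0.60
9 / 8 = 1.12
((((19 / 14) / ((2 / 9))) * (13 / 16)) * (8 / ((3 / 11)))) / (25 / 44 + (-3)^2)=89661 / 5894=15.21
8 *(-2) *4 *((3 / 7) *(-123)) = 23616 / 7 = 3373.71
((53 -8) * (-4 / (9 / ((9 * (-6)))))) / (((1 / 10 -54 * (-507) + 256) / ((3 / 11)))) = 32400 / 3039751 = 0.01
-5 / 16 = -0.31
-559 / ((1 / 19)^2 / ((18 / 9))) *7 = -2825186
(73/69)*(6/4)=1.59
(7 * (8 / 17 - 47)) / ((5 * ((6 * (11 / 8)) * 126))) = -1582 / 25245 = -0.06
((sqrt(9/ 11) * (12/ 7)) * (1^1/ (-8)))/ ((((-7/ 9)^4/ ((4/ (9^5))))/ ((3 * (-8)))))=0.00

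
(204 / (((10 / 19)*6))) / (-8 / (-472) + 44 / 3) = 57171 / 12995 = 4.40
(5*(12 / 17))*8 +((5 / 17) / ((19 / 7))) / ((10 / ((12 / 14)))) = 9123 / 323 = 28.24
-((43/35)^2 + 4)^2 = -45549001/1500625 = -30.35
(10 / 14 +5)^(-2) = 49 / 1600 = 0.03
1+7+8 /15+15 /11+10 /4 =4091 /330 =12.40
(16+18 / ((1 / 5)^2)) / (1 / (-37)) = -17242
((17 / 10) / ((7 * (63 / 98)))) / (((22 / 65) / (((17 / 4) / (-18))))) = -3757 / 14256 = -0.26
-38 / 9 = -4.22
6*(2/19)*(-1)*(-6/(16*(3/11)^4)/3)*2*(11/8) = 161051/4104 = 39.24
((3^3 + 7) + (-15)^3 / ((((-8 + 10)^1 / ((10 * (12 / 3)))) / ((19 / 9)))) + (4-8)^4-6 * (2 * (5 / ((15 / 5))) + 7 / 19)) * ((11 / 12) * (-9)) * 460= 10255653540 / 19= 539771238.95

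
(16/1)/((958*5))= 8/2395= 0.00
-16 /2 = -8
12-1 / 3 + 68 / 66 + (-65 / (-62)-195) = -181.25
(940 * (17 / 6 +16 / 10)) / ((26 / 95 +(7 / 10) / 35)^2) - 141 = 11250128257 / 233523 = 48175.68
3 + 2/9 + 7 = 92/9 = 10.22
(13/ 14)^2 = 169/ 196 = 0.86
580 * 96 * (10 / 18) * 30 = 928000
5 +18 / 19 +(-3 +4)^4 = 132 / 19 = 6.95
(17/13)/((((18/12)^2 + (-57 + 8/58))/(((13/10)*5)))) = -986/6335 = -0.16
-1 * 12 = -12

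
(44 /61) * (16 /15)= 704 /915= 0.77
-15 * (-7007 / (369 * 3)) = 94.95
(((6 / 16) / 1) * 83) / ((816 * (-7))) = -83 / 15232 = -0.01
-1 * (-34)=34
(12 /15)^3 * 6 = 384 /125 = 3.07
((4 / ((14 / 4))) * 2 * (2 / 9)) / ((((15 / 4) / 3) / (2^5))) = 4096 / 315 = 13.00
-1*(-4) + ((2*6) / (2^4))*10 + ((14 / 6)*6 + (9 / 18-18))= 8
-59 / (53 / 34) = -2006 / 53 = -37.85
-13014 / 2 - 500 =-7007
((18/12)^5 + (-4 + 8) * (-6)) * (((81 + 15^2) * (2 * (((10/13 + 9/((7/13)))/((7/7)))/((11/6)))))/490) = -10954035/56056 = -195.41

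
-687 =-687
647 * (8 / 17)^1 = 5176 / 17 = 304.47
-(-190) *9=1710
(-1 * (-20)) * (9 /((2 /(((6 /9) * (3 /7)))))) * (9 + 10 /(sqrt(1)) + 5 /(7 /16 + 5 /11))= 695340 /1099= 632.70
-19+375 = 356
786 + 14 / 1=800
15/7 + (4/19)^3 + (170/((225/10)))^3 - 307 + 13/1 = 4881719135/35001477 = 139.47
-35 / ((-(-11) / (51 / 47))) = -1785 / 517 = -3.45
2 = 2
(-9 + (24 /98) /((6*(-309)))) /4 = -136271 /60564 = -2.25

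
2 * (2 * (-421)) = -1684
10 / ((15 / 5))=10 / 3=3.33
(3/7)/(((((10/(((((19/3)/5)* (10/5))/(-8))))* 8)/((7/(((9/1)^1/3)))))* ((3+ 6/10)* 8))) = -19/138240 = -0.00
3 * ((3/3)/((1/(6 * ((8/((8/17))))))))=306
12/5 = 2.40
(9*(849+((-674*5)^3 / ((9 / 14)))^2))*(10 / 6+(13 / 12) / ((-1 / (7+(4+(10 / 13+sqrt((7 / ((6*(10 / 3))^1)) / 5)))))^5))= -8721023103251524692432725000.00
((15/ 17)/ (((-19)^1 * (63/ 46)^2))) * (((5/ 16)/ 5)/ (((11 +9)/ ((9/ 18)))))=-529/ 13674528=-0.00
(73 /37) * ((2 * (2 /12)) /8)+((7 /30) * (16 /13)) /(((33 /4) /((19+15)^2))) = 76804009 /1904760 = 40.32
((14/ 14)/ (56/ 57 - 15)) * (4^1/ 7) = -228/ 5593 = -0.04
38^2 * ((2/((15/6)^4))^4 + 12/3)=881349170393744/152587890625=5776.01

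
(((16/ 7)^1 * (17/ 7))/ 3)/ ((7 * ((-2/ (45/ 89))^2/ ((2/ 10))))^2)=929475/ 150644120641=0.00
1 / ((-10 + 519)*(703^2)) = 1 / 251552381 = 0.00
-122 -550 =-672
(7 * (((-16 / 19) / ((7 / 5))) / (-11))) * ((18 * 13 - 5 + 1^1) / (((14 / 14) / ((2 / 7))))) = 36800 / 1463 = 25.15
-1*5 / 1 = -5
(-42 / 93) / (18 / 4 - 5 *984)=28 / 304761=0.00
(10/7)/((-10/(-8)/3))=24/7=3.43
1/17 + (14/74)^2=2202/23273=0.09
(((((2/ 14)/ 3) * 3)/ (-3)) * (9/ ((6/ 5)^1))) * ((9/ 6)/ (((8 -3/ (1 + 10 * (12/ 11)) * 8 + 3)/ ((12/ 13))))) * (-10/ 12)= 0.05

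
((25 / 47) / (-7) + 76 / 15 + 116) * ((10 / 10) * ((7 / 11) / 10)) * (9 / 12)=597089 / 103400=5.77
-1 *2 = -2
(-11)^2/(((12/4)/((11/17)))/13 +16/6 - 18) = -51909/6425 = -8.08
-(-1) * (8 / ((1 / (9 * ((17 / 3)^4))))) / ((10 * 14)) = 167042 / 315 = 530.29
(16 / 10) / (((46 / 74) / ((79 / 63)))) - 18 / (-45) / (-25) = 581702 / 181125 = 3.21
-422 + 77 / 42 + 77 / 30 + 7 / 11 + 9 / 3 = -22768 / 55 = -413.96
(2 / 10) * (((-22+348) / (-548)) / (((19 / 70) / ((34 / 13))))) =-38794 / 33839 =-1.15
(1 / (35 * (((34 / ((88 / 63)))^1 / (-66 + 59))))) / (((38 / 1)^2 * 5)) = -11 / 9665775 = -0.00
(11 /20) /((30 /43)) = 473 /600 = 0.79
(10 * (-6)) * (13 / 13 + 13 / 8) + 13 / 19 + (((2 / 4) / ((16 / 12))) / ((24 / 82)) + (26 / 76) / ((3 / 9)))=-93941 / 608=-154.51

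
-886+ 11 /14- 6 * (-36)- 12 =-9537 /14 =-681.21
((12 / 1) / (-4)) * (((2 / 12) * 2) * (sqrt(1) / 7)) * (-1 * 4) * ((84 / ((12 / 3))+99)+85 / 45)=4388 / 63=69.65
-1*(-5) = 5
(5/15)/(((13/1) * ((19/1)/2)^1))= 2/741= 0.00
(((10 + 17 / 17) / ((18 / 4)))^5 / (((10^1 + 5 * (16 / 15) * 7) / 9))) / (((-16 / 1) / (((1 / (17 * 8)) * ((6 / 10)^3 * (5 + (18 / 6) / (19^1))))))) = -7891499 / 928786500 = -0.01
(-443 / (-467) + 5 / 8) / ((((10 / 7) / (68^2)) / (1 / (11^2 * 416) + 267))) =159841423126721 / 117534560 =1359952.54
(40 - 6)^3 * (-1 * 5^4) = -24565000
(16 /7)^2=5.22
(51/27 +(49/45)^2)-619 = -615.93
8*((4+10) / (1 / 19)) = 2128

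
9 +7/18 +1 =187/18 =10.39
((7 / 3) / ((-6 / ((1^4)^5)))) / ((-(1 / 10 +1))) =35 / 99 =0.35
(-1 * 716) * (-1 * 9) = 6444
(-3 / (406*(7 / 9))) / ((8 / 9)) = -243 / 22736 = -0.01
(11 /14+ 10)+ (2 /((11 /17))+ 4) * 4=6029 /154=39.15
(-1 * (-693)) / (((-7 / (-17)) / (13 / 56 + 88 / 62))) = 4825161 / 1736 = 2779.47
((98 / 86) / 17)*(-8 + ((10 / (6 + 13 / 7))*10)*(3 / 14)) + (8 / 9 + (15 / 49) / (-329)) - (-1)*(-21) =-23876270414 / 1166660649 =-20.47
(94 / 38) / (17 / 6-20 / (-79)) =22278 / 27797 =0.80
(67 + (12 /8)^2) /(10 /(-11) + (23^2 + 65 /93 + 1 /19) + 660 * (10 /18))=5384049 /69624044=0.08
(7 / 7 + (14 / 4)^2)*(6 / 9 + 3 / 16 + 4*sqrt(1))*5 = 61745 / 192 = 321.59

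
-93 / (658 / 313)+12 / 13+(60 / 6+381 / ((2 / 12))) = 19269463 / 8554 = 2252.68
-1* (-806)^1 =806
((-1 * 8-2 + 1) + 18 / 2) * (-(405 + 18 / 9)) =0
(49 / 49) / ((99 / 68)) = 68 / 99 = 0.69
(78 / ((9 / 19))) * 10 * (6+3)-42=14778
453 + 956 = 1409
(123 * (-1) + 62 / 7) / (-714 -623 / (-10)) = 7990 / 45619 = 0.18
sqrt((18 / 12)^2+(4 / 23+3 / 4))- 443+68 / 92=-10172 / 23+sqrt(1679) / 23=-440.48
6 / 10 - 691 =-3452 / 5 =-690.40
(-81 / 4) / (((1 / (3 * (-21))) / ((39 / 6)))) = 66339 / 8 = 8292.38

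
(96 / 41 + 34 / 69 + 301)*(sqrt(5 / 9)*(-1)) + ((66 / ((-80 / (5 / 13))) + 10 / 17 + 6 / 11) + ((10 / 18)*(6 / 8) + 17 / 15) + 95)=9467907 / 97240 - 859547*sqrt(5) / 8487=-129.10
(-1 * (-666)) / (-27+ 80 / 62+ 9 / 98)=-2023308 / 77827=-26.00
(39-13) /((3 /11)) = 286 /3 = 95.33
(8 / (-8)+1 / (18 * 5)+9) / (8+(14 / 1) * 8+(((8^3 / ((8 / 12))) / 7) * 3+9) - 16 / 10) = 5047 / 287622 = 0.02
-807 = -807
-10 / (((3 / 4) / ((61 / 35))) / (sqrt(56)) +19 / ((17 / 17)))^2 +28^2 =1324842700800 *sqrt(14) / 29562810987422449 +23176424877202876176 / 29562810987422449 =783.97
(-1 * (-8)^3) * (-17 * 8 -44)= -92160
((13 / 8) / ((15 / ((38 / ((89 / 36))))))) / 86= 741 / 38270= 0.02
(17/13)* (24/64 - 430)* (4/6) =-58429/156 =-374.54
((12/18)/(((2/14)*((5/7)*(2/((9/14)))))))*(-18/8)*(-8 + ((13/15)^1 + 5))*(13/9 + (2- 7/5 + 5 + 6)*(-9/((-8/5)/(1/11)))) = 20447/275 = 74.35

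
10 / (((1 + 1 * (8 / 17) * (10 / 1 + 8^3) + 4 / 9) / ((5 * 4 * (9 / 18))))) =3060 / 7561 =0.40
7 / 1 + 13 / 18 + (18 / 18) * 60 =1219 / 18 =67.72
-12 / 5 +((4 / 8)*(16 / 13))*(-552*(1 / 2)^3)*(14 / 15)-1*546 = -588.03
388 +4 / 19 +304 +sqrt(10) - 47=sqrt(10) +12259 / 19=648.37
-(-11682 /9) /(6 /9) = 1947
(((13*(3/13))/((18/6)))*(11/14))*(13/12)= 143/168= 0.85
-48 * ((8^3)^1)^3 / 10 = -3221225472 / 5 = -644245094.40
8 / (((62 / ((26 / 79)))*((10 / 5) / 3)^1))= 0.06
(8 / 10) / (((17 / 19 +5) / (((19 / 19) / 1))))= 19 / 140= 0.14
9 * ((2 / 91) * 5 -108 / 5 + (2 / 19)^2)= -31752342 / 164255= -193.31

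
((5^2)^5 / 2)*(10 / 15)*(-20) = -195312500 / 3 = -65104166.67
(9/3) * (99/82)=297/82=3.62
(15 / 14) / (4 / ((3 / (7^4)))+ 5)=45 / 134666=0.00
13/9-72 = -635/9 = -70.56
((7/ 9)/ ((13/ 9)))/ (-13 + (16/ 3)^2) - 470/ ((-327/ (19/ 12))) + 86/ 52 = 7027649/ 1772667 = 3.96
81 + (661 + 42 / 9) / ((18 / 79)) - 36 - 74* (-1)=3040.54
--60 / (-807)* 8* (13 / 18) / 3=-1040 / 7263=-0.14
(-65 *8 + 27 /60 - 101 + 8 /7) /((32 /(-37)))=716.19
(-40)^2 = 1600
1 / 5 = 0.20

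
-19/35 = -0.54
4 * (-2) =-8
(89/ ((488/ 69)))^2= 37711881/ 238144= 158.36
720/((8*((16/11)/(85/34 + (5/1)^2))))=27225/16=1701.56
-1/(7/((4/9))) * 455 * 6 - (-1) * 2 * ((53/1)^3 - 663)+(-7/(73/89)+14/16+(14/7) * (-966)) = 515639893/1752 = 294315.01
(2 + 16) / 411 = 6 / 137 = 0.04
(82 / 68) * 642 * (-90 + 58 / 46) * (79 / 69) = -707355493 / 8993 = -78656.23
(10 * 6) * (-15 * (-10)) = 9000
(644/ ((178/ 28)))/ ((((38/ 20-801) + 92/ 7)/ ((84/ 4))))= -2.71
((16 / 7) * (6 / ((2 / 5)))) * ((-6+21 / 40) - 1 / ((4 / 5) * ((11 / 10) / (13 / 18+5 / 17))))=-127522 / 561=-227.31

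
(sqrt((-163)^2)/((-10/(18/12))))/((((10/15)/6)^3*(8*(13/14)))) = -2495367/1040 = -2399.39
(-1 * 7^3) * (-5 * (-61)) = -104615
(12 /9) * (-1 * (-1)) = 4 /3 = 1.33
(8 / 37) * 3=24 / 37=0.65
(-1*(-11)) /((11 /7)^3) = 343 /121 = 2.83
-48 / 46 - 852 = -19620 / 23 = -853.04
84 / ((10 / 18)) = 756 / 5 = 151.20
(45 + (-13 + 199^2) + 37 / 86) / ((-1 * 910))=-97385 / 2236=-43.55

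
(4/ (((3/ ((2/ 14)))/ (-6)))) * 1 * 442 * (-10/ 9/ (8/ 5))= 22100/ 63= 350.79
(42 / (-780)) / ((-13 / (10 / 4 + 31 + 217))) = 1.04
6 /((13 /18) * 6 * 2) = 9 /13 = 0.69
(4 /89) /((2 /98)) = 196 /89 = 2.20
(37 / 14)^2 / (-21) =-1369 / 4116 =-0.33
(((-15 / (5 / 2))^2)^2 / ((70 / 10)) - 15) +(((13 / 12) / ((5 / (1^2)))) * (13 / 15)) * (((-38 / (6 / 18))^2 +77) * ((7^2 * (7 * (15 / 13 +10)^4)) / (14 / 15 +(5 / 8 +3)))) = 5550082609227089 / 1941303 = 2858947113.99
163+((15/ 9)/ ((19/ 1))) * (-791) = 5336/ 57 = 93.61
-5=-5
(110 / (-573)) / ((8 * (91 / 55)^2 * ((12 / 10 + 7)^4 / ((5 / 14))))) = -519921875 / 750863270074008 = -0.00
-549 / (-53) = 549 / 53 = 10.36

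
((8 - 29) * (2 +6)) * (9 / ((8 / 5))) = -945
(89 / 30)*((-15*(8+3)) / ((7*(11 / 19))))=-1691 / 14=-120.79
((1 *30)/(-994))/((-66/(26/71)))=0.00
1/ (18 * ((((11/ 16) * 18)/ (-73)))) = -292/ 891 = -0.33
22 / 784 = 11 / 392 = 0.03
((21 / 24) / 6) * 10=35 / 24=1.46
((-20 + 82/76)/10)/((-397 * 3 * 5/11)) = 7909/2262900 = 0.00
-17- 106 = -123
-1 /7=-0.14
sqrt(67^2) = 67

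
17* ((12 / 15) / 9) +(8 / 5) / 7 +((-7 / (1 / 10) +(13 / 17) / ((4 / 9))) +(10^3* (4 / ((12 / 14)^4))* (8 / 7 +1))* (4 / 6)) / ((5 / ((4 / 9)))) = 81258403 / 86751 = 936.69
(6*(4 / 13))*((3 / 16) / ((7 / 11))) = 99 / 182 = 0.54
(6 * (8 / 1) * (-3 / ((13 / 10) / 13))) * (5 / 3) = -2400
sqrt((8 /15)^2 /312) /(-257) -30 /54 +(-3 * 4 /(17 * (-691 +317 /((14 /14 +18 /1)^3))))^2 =-0.56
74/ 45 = 1.64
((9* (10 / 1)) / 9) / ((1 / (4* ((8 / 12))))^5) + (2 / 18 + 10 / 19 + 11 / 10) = 62339417 / 46170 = 1350.21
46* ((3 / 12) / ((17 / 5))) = 115 / 34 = 3.38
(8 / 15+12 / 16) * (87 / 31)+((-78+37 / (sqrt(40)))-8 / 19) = -881373 / 11780+37 * sqrt(10) / 20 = -68.97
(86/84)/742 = 43/31164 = 0.00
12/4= 3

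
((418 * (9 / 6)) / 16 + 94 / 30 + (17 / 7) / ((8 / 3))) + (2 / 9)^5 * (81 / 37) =653025259 / 15104880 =43.23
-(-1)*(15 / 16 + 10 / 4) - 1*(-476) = 7671 / 16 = 479.44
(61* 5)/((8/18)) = 2745/4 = 686.25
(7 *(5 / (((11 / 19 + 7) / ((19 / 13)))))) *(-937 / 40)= -158.11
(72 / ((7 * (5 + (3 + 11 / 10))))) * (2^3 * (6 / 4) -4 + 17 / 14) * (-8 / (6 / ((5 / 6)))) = -51600 / 4459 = -11.57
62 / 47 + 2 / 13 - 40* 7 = -170180 / 611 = -278.53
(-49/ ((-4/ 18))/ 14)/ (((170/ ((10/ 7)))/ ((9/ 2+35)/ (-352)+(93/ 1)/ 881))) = -37143/ 42175232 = -0.00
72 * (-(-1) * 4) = 288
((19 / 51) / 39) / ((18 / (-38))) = -361 / 17901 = -0.02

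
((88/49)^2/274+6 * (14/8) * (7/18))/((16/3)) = 16164377/21051968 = 0.77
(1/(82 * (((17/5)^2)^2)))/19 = 625/130125718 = 0.00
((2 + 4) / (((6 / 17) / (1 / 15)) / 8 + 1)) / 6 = 68 / 113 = 0.60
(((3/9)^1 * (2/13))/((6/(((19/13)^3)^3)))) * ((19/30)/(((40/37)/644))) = 36522761697720557/372217927992300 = 98.12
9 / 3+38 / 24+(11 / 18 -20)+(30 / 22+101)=34673 / 396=87.56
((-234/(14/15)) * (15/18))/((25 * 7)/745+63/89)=-38788425/175028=-221.61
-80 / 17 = -4.71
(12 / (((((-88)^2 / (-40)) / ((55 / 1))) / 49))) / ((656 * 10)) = -0.03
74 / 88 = 37 / 44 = 0.84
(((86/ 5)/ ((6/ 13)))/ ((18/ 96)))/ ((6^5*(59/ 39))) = 7267/ 430110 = 0.02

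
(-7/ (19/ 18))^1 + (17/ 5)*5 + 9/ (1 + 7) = 1747/ 152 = 11.49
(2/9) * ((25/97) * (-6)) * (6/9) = -200/873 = -0.23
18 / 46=9 / 23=0.39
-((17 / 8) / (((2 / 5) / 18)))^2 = -585225 / 64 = -9144.14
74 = 74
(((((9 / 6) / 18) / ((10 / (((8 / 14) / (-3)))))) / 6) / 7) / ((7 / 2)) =-1 / 92610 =-0.00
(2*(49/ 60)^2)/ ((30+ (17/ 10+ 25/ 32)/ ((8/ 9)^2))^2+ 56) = 1258815488/ 1089316791441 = 0.00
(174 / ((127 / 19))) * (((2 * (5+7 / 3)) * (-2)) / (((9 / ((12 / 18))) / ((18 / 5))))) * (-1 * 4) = 814.50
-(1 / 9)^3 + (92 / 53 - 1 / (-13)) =909832 / 502281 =1.81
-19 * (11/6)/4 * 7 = -60.96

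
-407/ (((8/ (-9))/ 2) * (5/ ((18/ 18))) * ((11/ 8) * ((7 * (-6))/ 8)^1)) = -888/ 35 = -25.37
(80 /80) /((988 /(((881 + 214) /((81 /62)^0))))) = 1095 /988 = 1.11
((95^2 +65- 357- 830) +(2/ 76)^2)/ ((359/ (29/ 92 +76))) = 3483616591/ 2073584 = 1680.00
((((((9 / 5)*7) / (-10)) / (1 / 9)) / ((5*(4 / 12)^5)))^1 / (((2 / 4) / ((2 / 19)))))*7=-1928934 / 2375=-812.18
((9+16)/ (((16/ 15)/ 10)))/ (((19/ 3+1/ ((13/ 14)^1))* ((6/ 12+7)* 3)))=1625/ 1156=1.41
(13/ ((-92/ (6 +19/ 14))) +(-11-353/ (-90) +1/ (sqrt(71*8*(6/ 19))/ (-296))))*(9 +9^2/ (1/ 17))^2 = -47384568*sqrt(4047)/ 71-3586491909/ 230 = -58050039.85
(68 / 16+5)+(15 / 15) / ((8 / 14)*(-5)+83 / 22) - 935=-521507 / 564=-924.66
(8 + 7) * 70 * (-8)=-8400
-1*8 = -8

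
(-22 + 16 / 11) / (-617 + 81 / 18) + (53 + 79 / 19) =14642438 / 256025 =57.19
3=3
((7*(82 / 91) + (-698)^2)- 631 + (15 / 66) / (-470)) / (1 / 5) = 65405990475 / 26884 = 2432896.54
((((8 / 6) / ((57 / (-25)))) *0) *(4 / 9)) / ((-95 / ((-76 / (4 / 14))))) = 0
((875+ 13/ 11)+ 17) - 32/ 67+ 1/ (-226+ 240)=9211659/ 10318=892.78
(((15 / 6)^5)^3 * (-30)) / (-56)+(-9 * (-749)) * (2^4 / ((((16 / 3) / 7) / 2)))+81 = 717603557187 / 917504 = 782125.81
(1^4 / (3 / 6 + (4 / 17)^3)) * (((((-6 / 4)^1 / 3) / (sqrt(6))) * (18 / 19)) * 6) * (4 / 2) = -176868 * sqrt(6) / 95779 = -4.52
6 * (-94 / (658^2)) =-3 / 2303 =-0.00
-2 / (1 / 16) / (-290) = 16 / 145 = 0.11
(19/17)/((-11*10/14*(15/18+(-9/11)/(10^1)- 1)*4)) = 399/2788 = 0.14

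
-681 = -681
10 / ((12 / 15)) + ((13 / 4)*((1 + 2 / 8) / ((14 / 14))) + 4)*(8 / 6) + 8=125 / 4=31.25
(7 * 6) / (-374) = -21 / 187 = -0.11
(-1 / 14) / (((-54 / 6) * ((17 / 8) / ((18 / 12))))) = 2 / 357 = 0.01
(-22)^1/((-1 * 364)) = 0.06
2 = 2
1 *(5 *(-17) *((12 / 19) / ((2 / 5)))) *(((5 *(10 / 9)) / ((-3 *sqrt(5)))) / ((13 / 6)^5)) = 7344000 *sqrt(5) / 7054567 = 2.33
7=7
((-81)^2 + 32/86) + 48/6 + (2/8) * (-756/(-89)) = 25149114/3827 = 6571.50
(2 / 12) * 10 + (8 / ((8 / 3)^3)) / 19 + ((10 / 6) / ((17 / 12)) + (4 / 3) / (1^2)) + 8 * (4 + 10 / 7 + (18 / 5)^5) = 2208961423601 / 452200000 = 4884.92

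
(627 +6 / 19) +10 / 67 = 627.47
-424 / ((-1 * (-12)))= -106 / 3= -35.33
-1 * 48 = -48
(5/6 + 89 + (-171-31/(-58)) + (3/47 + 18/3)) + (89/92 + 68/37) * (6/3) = -479910959/6959478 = -68.96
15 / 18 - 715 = -4285 / 6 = -714.17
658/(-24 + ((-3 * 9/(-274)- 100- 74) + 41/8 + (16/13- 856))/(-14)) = 131252576/9796151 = 13.40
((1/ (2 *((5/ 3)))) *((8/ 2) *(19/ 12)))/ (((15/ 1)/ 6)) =19/ 25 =0.76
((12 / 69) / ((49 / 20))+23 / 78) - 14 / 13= -62507 / 87906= -0.71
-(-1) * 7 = 7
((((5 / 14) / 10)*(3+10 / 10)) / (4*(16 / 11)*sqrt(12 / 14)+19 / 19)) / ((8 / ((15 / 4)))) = -1815 / 759328+330*sqrt(42) / 166103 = 0.01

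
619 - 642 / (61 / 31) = 17857 / 61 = 292.74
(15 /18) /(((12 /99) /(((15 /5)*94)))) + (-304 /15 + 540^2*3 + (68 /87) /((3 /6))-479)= 508219807 /580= 876241.05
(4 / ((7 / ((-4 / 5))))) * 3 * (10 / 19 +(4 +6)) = -1920 / 133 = -14.44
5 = 5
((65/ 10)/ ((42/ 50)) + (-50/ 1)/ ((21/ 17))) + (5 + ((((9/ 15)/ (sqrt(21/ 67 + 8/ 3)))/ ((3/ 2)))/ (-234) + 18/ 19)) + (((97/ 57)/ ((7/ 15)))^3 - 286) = -3730793473/ 14115822 - sqrt(120399)/ 350415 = -264.30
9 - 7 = 2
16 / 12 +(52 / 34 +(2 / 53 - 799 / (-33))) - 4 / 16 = 1064941 / 39644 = 26.86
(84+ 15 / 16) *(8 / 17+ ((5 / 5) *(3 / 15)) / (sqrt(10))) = 45.34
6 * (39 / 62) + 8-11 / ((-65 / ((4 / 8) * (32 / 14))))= 11.97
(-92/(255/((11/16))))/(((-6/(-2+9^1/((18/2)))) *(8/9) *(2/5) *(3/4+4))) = -253/10336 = -0.02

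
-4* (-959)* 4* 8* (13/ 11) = 1595776/ 11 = 145070.55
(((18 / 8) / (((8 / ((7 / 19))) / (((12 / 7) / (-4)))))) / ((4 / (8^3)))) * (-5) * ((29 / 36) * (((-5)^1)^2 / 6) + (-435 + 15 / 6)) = -463475 / 38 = -12196.71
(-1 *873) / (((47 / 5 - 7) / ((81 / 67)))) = -439.76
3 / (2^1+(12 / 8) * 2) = 3 / 5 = 0.60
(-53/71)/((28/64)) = -848/497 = -1.71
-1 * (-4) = 4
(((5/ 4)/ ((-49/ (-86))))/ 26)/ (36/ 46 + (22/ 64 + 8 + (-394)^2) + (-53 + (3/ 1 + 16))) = 39560/ 72767942793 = 0.00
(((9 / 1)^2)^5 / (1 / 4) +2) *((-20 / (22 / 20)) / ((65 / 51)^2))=-290212039305648 / 1859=-156111909255.32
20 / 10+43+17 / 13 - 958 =-11852 / 13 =-911.69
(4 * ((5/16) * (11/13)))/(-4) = -55/208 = -0.26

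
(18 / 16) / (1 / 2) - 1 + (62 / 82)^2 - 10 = -54991 / 6724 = -8.18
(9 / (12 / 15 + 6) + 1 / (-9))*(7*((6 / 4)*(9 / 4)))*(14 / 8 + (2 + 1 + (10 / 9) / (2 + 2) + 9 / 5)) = 3191713 / 16320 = 195.57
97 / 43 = 2.26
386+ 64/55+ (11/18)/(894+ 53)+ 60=419229929/937530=447.16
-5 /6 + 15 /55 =-37 /66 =-0.56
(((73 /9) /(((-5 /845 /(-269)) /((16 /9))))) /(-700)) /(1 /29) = -384963748 /14175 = -27157.94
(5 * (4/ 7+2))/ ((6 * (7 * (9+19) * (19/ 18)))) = 135/ 13034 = 0.01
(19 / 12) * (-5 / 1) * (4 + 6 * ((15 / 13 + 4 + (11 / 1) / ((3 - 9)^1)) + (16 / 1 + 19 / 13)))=-1018.81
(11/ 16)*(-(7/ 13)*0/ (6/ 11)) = 0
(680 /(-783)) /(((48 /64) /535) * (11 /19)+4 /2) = -27648800 /63699399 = -0.43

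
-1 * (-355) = 355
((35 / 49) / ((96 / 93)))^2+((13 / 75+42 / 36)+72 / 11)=115413531 / 13798400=8.36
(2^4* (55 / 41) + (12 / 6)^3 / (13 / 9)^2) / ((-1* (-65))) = 175288 / 450385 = 0.39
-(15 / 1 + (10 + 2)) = -27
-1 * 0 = 0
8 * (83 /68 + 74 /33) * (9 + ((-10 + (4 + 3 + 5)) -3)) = 124336 /561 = 221.63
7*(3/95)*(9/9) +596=56641/95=596.22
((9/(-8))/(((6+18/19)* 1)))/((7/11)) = -0.25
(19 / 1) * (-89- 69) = -3002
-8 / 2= -4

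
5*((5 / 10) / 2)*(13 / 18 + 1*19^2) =32555 / 72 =452.15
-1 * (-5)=5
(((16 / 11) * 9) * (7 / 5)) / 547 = 1008 / 30085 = 0.03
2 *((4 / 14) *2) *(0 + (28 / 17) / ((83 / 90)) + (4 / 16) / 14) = 142531 / 69139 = 2.06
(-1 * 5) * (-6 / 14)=15 / 7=2.14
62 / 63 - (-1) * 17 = 1133 / 63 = 17.98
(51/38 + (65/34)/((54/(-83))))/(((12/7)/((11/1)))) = -4287899/418608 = -10.24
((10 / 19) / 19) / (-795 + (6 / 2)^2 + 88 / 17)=-85 / 2395957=-0.00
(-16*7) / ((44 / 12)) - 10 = -446 / 11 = -40.55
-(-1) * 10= 10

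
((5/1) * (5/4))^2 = 625/16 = 39.06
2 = 2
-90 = -90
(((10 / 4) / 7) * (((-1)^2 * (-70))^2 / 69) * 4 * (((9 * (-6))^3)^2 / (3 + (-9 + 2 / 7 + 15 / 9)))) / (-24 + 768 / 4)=-1446369825600 / 391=-3699155564.19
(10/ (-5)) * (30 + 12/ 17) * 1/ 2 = -522/ 17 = -30.71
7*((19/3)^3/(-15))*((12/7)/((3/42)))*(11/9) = -4225144/1215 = -3477.48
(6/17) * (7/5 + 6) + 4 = 562/85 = 6.61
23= 23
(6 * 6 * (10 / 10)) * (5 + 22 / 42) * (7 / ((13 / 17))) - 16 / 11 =260096 / 143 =1818.85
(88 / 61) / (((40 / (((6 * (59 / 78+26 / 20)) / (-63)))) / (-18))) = 17644 / 138775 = 0.13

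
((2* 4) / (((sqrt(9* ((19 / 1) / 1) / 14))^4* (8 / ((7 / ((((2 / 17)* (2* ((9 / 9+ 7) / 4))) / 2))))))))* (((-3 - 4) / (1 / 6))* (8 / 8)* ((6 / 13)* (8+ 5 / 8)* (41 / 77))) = -5498633 / 309738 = -17.75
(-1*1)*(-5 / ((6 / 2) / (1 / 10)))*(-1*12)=-2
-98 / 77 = -1.27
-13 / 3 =-4.33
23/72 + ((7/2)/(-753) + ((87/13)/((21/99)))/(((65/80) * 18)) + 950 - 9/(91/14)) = 20333465095/21379176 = 951.09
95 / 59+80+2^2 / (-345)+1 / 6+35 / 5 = 3613633 / 40710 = 88.77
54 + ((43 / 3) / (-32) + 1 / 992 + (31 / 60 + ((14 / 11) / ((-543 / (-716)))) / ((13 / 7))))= 10586203997 / 192569520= 54.97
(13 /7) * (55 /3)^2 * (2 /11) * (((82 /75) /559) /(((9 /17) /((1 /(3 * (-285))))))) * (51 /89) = -521356 /1855272195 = -0.00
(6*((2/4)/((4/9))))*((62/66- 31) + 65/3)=-2493/44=-56.66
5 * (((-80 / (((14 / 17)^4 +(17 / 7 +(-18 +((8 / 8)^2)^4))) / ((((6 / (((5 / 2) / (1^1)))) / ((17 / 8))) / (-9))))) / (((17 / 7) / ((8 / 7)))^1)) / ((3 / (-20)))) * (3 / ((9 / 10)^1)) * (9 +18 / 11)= 10772070400 / 27225759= 395.66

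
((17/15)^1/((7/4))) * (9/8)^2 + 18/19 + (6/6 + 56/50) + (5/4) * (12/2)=605789/53200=11.39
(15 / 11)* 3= 45 / 11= 4.09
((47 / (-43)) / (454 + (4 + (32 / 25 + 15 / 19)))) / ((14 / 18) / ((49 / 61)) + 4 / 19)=-3817575 / 1894150387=-0.00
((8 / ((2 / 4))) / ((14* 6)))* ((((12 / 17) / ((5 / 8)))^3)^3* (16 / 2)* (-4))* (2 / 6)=-9849372385059274752 / 1621318623982421875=-6.07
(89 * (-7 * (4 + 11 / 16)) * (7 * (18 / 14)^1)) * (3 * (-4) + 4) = 420525 / 2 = 210262.50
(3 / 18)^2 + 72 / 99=299 / 396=0.76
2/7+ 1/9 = 25/63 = 0.40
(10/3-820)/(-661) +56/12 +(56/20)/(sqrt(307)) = 14*sqrt(307)/1535 +11704/1983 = 6.06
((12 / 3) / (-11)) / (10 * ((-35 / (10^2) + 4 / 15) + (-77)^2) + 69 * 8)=-24 / 3949517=-0.00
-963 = -963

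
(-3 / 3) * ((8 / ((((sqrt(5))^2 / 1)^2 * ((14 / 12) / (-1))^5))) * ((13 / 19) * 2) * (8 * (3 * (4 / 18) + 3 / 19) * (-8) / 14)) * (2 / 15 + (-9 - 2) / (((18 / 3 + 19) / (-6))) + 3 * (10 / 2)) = -13.57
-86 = -86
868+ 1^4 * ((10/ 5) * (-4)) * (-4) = 900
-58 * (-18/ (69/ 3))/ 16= 261/ 92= 2.84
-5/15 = -1/3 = -0.33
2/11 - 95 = -1043/11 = -94.82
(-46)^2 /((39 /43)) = 90988 /39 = 2333.03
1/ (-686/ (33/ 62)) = -33/ 42532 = -0.00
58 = 58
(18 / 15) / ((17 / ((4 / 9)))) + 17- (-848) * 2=436823 / 255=1713.03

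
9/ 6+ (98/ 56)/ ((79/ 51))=831/ 316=2.63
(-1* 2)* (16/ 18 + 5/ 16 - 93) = 13219/ 72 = 183.60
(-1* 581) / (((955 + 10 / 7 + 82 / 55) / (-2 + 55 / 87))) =26618515 / 32085513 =0.83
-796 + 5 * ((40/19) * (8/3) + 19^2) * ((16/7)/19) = -4362716/7581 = -575.48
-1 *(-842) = 842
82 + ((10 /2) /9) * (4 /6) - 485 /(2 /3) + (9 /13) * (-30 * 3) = -496621 /702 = -707.44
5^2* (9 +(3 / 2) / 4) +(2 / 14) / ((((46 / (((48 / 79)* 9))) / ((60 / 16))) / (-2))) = 23835165 / 101752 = 234.25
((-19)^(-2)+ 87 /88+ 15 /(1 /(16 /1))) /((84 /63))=22967445 /127072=180.74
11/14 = 0.79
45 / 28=1.61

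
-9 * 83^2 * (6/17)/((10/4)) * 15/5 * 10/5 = -4464072/85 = -52518.49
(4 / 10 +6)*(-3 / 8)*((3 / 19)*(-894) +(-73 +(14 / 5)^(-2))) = 2391147 / 4655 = 513.67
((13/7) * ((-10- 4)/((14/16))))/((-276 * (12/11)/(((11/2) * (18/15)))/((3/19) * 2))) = 3146/15295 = 0.21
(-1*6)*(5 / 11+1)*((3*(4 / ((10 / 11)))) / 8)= -72 / 5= -14.40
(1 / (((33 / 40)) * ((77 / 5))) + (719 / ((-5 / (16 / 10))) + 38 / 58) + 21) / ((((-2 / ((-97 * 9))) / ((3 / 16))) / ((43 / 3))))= -1200686253891 / 4912600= -244409.53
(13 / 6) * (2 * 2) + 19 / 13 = 395 / 39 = 10.13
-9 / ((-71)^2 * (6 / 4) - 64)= -18 / 14995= -0.00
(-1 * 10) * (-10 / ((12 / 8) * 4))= 50 / 3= 16.67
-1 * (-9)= 9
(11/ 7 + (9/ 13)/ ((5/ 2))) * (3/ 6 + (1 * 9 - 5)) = 7569/ 910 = 8.32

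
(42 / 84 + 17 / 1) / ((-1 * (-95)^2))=-7 / 3610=-0.00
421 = 421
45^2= 2025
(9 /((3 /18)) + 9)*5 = 315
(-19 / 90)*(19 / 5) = -361 / 450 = -0.80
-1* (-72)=72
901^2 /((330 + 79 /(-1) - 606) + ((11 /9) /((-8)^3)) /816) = -3052475670528 /1334845451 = -2286.76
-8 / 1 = -8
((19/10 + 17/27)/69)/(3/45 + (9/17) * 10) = 11611/1697814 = 0.01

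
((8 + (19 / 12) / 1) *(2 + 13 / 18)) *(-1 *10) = -28175 / 108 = -260.88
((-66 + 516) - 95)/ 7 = 355/ 7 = 50.71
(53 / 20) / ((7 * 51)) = 53 / 7140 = 0.01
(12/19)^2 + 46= 16750/361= 46.40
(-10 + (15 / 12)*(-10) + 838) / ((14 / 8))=466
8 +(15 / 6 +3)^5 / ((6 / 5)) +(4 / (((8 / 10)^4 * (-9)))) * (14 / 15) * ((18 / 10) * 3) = 805741 / 192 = 4196.57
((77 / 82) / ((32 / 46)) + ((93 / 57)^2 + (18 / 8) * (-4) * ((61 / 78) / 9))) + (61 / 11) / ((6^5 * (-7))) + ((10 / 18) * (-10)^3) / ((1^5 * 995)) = 7655664741287 / 2865790755828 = 2.67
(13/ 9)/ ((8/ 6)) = 1.08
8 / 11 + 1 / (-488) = 3893 / 5368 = 0.73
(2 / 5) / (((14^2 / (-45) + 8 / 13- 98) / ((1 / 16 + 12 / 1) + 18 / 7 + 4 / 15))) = -976287 / 16665040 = -0.06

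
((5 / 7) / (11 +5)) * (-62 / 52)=-155 / 2912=-0.05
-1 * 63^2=-3969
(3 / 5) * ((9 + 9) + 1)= 57 / 5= 11.40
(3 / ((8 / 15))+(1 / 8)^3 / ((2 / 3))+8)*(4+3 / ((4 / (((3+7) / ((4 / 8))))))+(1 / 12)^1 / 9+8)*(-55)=-2238870425 / 110592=-20244.42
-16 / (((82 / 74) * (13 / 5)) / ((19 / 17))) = -56240 / 9061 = -6.21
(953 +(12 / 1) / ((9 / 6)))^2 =923521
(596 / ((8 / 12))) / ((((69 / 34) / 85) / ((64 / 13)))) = 55118080 / 299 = 184341.40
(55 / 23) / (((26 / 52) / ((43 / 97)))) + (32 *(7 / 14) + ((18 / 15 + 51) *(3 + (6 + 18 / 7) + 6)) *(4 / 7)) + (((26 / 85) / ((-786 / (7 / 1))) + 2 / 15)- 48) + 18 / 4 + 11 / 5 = 3659698923091 / 7303602390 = 501.08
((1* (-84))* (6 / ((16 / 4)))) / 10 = -12.60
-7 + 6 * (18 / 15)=1 / 5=0.20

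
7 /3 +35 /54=161 /54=2.98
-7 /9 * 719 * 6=-3355.33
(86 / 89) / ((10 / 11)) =473 / 445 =1.06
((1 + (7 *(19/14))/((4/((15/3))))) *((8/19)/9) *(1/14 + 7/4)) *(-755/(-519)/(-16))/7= -1322005/92772288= -0.01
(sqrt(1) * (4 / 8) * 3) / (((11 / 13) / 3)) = 117 / 22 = 5.32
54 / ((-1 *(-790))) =27 / 395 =0.07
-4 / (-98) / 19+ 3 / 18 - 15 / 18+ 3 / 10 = -10181 / 27930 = -0.36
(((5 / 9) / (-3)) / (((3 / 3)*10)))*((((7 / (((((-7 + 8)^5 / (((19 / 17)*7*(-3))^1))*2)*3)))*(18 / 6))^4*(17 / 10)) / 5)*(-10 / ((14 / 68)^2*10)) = 45996405987 / 6800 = 6764177.35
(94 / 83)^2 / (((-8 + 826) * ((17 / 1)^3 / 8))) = 35344 / 13842873713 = 0.00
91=91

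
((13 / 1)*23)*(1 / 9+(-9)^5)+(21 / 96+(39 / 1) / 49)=-17655616.76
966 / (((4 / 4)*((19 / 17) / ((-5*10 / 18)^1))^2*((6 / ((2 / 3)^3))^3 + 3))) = 3722320000 / 5181826851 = 0.72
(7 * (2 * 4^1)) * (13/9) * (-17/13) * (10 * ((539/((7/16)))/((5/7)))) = -16420096/9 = -1824455.11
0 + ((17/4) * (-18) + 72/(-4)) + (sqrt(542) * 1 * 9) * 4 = -189/2 + 36 * sqrt(542) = 743.61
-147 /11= -13.36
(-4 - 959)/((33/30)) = -9630/11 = -875.45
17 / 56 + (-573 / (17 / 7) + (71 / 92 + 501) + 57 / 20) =29448383 / 109480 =268.98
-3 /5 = -0.60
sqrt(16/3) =4 *sqrt(3)/3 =2.31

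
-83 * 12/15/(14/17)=-2822/35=-80.63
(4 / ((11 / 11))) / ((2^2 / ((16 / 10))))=8 / 5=1.60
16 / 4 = 4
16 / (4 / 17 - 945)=-272 / 16061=-0.02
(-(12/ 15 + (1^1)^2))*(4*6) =-216/ 5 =-43.20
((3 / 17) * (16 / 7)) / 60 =4 / 595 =0.01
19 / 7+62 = 453 / 7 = 64.71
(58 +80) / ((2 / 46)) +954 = 4128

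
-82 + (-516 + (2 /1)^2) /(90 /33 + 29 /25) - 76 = -309702 /1069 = -289.71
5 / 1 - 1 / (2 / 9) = 1 / 2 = 0.50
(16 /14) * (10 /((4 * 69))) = 20 /483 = 0.04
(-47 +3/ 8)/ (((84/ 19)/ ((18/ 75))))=-7087/ 2800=-2.53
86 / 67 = 1.28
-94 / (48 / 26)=-611 / 12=-50.92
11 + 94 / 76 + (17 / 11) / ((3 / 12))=7699 / 418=18.42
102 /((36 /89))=1513 /6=252.17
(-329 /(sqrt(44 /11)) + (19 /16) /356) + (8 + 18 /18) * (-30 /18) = -1022413 /5696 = -179.50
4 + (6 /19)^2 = 1480 /361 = 4.10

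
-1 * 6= -6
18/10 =9/5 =1.80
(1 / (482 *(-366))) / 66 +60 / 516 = 58215917 / 500657256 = 0.12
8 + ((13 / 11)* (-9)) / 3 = 49 / 11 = 4.45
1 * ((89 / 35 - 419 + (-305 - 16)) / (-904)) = 25811 / 31640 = 0.82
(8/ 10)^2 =16/ 25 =0.64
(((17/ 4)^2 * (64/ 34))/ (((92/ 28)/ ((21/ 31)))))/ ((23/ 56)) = 279888/ 16399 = 17.07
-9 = -9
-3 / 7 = -0.43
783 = 783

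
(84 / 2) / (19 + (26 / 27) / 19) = 21546 / 9773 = 2.20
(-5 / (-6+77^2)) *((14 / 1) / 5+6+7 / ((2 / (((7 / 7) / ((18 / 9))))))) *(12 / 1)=-633 / 5923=-0.11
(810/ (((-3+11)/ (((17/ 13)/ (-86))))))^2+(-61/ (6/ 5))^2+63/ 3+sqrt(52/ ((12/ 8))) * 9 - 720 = 6 * sqrt(78)+339710999281/ 179989056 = 1940.39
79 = 79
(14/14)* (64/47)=64/47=1.36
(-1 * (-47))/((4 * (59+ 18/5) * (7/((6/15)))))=47/4382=0.01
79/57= 1.39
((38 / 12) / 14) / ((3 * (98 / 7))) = 19 / 3528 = 0.01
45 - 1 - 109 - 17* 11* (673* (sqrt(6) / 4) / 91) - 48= -959.90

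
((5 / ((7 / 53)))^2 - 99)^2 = 4273759876 / 2401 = 1779991.62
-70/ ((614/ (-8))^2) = -1120/ 94249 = -0.01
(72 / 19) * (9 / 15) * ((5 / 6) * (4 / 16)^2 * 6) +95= 3637 / 38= 95.71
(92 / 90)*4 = 184 / 45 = 4.09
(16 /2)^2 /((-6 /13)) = -416 /3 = -138.67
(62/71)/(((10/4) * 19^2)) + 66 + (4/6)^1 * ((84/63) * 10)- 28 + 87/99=606057271/12687345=47.77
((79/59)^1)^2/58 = 6241/201898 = 0.03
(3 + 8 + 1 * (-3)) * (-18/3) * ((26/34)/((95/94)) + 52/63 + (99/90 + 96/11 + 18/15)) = -225796712/373065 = -605.25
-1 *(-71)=71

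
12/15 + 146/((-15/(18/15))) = -272/25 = -10.88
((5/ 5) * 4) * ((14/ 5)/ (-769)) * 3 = -168/ 3845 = -0.04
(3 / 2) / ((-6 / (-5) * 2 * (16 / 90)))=225 / 64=3.52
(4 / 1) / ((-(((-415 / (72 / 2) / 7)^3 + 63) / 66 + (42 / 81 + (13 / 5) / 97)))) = -2049025144320 / 733652273989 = -2.79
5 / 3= 1.67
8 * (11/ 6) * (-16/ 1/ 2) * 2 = -704/ 3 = -234.67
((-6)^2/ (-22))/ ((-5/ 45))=162/ 11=14.73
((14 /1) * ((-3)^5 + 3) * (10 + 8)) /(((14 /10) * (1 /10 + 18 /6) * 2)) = -216000 /31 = -6967.74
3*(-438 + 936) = 1494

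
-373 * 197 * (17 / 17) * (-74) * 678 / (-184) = -921672183 / 46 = -20036351.80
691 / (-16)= -691 / 16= -43.19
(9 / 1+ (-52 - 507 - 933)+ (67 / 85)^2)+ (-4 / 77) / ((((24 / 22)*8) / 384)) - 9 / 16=-1201845607 / 809200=-1485.23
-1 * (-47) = 47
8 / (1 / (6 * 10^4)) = 480000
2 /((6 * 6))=1 /18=0.06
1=1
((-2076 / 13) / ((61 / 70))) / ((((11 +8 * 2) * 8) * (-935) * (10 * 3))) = 1211 / 40038570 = 0.00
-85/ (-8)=85/ 8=10.62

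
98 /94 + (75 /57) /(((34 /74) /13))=581002 /15181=38.27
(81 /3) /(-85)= -27 /85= -0.32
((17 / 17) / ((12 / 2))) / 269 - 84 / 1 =-135575 / 1614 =-84.00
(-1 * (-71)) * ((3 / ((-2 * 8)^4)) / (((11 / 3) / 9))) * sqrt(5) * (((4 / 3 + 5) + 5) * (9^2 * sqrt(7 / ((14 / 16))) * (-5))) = -13198545 * sqrt(10) / 180224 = -231.59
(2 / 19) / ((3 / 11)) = 22 / 57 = 0.39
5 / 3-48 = -139 / 3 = -46.33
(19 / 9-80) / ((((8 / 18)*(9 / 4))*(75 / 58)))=-40658 / 675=-60.23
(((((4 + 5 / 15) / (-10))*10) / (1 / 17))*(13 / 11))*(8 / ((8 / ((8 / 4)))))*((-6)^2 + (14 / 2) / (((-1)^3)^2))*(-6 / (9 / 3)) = 494156 / 33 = 14974.42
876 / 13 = 67.38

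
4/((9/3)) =4/3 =1.33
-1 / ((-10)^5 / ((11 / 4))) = 11 / 400000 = 0.00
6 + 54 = 60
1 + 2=3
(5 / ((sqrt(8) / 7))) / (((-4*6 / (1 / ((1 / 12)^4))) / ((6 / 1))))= -45360*sqrt(2)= -64148.73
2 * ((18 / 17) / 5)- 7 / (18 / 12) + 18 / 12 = -1399 / 510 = -2.74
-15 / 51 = -5 / 17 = -0.29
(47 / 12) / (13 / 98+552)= 2303 / 324654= 0.01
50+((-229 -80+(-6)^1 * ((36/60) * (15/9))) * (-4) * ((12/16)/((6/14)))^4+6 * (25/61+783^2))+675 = 14409971951/3904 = 3691078.88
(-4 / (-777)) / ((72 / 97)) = 97 / 13986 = 0.01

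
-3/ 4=-0.75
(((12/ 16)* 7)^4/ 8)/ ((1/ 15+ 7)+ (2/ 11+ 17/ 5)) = 4584195/ 514048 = 8.92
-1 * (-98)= 98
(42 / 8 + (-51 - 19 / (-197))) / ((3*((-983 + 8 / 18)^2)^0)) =-35975 / 2364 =-15.22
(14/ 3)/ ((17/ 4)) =56/ 51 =1.10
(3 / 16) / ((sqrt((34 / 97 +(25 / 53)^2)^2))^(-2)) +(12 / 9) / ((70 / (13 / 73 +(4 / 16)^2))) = 0.07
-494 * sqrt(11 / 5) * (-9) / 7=4446 * sqrt(55) / 35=942.07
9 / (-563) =-0.02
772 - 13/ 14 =10795/ 14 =771.07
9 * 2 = 18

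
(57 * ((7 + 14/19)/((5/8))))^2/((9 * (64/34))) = 734706/25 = 29388.24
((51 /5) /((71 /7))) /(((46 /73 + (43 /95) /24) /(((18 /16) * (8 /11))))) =106954344 /84362839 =1.27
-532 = -532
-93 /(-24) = 31 /8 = 3.88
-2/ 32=-1/ 16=-0.06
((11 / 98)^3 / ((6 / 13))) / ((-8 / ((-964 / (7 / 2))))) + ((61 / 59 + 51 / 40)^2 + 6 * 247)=20467743958082129 / 13760415278400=1487.44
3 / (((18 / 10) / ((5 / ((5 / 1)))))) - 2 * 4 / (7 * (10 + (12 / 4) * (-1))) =221 / 147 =1.50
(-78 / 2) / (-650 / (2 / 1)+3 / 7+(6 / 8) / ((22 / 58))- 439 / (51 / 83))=612612 / 16289905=0.04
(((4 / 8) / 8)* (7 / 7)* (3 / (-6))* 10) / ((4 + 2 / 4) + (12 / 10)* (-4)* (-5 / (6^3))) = -45 / 664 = -0.07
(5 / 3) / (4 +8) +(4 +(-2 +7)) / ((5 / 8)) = 2617 / 180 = 14.54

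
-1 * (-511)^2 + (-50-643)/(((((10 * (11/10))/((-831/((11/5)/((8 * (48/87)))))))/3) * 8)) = -70732879/319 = -221733.16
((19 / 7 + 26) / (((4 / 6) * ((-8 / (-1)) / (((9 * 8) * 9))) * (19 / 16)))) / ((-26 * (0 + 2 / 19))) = -97686 / 91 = -1073.47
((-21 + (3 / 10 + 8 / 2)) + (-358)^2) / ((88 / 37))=47414501 / 880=53880.11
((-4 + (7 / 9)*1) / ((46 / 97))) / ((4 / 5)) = -14065 / 1656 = -8.49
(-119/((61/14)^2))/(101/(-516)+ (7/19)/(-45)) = 3430027440/111589069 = 30.74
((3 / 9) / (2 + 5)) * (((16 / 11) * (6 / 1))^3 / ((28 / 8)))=589824 / 65219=9.04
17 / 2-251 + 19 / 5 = -2387 / 10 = -238.70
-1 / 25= -0.04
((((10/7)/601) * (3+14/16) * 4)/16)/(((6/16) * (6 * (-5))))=-31/151452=-0.00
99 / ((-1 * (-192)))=33 / 64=0.52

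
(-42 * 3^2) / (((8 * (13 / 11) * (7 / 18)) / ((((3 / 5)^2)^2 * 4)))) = -433026 / 8125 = -53.30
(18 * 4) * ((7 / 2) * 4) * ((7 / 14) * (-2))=-1008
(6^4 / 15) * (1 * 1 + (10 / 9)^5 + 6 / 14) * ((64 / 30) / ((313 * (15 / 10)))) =264292352 / 215627265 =1.23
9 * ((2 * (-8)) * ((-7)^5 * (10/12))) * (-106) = -213785040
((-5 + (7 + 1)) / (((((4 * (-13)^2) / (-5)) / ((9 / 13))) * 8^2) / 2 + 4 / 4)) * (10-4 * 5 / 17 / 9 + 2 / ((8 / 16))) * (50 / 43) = -1591500 / 205536001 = -0.01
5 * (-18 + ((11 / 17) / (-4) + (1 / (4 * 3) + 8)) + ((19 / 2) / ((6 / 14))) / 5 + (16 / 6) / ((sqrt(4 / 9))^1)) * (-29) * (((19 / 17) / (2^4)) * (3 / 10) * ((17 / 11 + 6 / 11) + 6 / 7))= 104939603 / 7120960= 14.74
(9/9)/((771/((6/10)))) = 1/1285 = 0.00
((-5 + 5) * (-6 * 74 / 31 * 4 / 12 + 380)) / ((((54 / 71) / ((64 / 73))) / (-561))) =0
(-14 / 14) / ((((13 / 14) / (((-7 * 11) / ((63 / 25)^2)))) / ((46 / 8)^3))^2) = -6997008816015625 / 1135420416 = -6162482.83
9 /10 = 0.90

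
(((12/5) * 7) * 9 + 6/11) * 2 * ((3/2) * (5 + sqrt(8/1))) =50076 * sqrt(2)/55 + 25038/11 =3563.78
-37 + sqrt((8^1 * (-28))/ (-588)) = -36.38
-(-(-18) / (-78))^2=-9 / 169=-0.05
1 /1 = 1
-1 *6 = -6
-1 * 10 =-10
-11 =-11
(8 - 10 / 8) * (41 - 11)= 405 / 2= 202.50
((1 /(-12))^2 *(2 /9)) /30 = 1 /19440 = 0.00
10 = 10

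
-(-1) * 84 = 84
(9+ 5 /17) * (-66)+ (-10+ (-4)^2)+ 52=-555.41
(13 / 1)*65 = 845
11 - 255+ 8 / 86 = -10488 / 43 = -243.91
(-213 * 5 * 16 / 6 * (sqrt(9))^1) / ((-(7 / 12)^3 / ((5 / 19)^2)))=368064000 / 123823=2972.50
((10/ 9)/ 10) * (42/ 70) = 1/ 15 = 0.07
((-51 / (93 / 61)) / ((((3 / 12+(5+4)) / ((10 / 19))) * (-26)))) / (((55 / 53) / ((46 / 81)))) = 10112824 / 252428319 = 0.04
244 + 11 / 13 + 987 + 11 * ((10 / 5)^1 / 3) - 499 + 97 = 32650 / 39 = 837.18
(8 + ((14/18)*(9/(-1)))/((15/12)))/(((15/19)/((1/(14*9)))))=38/1575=0.02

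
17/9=1.89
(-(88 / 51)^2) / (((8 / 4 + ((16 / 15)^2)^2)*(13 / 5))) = -108900000 / 313307501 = -0.35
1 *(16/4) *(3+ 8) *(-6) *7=-1848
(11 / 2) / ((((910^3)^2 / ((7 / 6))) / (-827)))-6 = -5840940878136009097 / 973490146356000000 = -6.00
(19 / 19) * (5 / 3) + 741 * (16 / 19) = 1877 / 3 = 625.67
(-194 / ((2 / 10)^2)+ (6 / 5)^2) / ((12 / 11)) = -4444.51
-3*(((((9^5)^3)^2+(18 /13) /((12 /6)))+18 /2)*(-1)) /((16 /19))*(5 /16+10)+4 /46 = 119207964229944109821529804159628441 /76544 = 1557378295228157789265387000000.00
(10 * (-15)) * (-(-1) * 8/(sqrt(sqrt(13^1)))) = -1200 * 13^(3/4)/13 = -631.97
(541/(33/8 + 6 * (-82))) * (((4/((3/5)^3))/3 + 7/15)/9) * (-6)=23275984/4742145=4.91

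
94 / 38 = 47 / 19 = 2.47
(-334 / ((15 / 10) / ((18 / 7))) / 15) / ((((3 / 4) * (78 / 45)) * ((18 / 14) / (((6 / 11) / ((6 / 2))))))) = -5344 / 1287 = -4.15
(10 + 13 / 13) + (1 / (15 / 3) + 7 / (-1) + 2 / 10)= 22 / 5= 4.40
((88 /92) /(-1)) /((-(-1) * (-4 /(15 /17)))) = 165 /782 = 0.21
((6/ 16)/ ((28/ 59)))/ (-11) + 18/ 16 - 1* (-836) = 837.05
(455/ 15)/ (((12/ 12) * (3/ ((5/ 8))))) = 455/ 72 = 6.32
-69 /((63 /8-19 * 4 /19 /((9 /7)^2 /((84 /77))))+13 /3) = -163944 /22735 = -7.21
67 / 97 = 0.69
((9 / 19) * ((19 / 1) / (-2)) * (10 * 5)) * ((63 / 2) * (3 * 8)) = -170100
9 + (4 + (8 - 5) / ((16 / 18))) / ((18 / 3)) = 491 / 48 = 10.23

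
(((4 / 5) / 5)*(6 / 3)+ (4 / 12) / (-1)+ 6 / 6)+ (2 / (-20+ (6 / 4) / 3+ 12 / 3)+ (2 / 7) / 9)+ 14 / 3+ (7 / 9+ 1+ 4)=61486 / 5425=11.33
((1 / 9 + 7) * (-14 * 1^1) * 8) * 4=-28672 / 9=-3185.78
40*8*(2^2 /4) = 320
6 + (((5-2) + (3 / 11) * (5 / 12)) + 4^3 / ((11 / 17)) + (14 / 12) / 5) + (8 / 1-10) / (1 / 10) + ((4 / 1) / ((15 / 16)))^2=1053959 / 9900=106.46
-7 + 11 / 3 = -10 / 3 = -3.33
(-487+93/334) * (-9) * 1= 1463085/334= 4380.49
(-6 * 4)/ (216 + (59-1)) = -12/ 137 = -0.09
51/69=17/23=0.74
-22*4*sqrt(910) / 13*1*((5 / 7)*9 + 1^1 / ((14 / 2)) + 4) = -6512*sqrt(910) / 91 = -2158.71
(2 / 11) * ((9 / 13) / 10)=9 / 715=0.01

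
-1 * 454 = -454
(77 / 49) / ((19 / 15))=165 / 133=1.24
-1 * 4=-4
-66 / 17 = -3.88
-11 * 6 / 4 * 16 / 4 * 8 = -528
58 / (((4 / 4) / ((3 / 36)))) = 29 / 6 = 4.83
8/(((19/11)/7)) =616/19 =32.42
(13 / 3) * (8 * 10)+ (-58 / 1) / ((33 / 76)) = 2344 / 11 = 213.09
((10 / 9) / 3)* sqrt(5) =0.83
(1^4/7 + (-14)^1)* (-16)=1552/7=221.71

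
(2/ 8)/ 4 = 1/ 16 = 0.06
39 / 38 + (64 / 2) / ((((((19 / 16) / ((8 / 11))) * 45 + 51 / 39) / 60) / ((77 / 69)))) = 29.68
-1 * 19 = -19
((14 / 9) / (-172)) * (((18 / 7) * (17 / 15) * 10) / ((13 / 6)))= -68 / 559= -0.12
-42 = -42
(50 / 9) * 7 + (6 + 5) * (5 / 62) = 22195 / 558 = 39.78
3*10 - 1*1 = 29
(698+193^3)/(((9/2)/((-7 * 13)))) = -436178470/3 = -145392823.33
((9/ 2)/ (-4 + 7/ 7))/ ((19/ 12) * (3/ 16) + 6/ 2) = -96/ 211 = -0.45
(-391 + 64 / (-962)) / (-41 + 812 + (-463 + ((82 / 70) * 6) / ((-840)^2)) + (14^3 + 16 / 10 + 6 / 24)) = -774231948000 / 6046000034321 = -0.13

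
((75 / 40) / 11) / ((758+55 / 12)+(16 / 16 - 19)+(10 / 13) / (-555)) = 21645 / 94549994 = 0.00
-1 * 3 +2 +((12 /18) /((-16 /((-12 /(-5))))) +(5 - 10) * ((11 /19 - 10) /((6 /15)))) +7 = 11748 /95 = 123.66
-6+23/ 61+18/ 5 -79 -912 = -993.02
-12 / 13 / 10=-0.09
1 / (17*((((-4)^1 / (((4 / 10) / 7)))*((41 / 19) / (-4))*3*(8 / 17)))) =19 / 17220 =0.00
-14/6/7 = -1/3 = -0.33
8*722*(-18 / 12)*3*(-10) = 259920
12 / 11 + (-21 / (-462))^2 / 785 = 414481 / 379940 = 1.09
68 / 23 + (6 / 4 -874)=-39999 / 46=-869.54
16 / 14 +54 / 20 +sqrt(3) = sqrt(3) +269 / 70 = 5.57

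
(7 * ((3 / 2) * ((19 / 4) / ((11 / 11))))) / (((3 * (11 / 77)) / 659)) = 613529 / 8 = 76691.12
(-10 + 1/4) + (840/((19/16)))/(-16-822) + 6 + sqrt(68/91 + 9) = -146295/31844 + sqrt(80717)/91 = -1.47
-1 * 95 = -95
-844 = -844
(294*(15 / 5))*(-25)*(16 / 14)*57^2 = -81874800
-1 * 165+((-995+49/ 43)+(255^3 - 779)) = 712915797/ 43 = 16579437.14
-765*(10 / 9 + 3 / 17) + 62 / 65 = -984.05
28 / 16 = 7 / 4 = 1.75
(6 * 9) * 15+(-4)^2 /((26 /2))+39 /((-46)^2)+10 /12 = 67016299 /82524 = 812.08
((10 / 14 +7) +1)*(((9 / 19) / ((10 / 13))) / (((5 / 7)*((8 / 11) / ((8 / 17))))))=78507 / 16150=4.86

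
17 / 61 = 0.28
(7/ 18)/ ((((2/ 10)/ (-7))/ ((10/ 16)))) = -1225/ 144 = -8.51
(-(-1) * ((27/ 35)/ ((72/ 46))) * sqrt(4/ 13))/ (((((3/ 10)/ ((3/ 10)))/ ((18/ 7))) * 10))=621 * sqrt(13)/ 31850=0.07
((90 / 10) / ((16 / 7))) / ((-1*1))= -63 / 16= -3.94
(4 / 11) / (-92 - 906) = -2 / 5489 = -0.00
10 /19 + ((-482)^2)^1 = 4414166 /19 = 232324.53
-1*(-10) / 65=2 / 13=0.15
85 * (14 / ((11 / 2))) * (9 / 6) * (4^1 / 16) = 1785 / 22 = 81.14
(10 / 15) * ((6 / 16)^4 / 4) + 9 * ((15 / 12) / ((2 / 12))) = 552987 / 8192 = 67.50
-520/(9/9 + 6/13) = -6760/19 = -355.79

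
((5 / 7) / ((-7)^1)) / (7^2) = -5 / 2401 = -0.00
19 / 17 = 1.12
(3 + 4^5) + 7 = 1034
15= 15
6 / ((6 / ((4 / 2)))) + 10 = 12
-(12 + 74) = -86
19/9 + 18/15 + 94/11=5869/495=11.86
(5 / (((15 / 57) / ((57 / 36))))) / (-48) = -361 / 576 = -0.63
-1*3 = -3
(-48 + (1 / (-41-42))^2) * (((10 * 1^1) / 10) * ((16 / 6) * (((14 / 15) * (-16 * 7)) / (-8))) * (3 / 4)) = -129623032 / 103335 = -1254.40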